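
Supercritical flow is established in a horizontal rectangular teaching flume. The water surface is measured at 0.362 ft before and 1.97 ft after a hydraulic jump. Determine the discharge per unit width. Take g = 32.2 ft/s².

q = 5.17 ft²/s

For a rectangular channel the momentum equation gives q² = ½·g·y₁·y₂·(y₁ + y₂) = ½×32.2×0.362×1.97×2.33 = 26.8.
q = √26.8 = 5.17 ft²/s.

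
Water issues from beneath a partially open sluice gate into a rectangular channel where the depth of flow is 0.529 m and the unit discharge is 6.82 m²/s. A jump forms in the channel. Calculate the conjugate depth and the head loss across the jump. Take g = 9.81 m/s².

V₁ = q/y₁ = 6.82/0.529 = 12.9 m/s. Fr₁ = V₁/√(g·y₁) = 12.9/√(9.81×0.529) = 5.66.
Conjugate-depth relation: y₂/y₁ = ½[√(1 + 8Fr₁²) − 1] = ½[√257.2 − 1] = 7.52.
y₂ = 7.52 × 0.529 = 3.98 m.
Head loss: ΔE = (y₂ − y₁)³/(4y₁y₂) = (3.98 − 0.529)³/(4×0.529×3.98) = 41.0/8.42 = 4.87 m.

y₂ = 3.98 m; ΔE = 4.87 m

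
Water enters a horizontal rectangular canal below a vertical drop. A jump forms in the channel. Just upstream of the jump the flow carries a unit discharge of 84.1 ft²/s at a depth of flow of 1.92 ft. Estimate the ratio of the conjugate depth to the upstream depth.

y₂/y₁ = 7.39

V₁ = q/y₁ = 84.1/1.92 = 43.8 ft/s. Fr₁ = V₁/√(g·y₁) = 43.8/√(32.2×1.92) = 5.57.
Conjugate-depth relation: y₂/y₁ = ½[√(1 + 8Fr₁²) − 1] = ½[√249.3 − 1] = 7.39.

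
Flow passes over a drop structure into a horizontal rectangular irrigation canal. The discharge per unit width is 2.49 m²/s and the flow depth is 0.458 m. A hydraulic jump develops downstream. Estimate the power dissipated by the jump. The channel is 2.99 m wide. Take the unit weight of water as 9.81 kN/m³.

P = 26.7 kW

V₁ = q/y₁ = 2.49/0.458 = 5.44 m/s. Fr₁ = V₁/√(g·y₁) = 5.44/√(9.81×0.458) = 2.56.
Conjugate-depth relation: y₂/y₁ = ½[√(1 + 8Fr₁²) − 1] = ½[√53.63 − 1] = 3.16.
y₂ = 3.16 × 0.458 = 1.45 m.
Head loss: ΔE = (y₂ − y₁)³/(4y₁y₂) = (1.45 − 0.458)³/(4×0.458×1.45) = 0.970/2.65 = 0.366 m.
Q = q·b = 2.49 × 2.99 = 7.45 m³/s. P = γ·Q·ΔE = 9.81 × 7.45 × 0.366 = 26.7 kW.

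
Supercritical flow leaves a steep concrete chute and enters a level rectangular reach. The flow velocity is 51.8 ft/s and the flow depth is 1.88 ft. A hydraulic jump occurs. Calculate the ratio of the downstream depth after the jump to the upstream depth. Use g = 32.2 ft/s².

y₂/y₁ = 8.93

Fr₁ = V₁/√(g·y₁) = 51.8/√(32.2×1.88) = 6.66.
Bélanger equation: y₂/y₁ = ½[√(1 + 8Fr₁²) − 1] = ½[√355.6 − 1] = 8.93.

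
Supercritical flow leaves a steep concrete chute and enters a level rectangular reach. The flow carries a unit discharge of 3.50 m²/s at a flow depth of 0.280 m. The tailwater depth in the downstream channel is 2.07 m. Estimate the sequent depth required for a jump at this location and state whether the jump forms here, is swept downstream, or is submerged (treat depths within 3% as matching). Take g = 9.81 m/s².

y₂ = 2.85 m; the jump is swept downstream

V₁ = q/y₁ = 3.50/0.280 = 12.5 m/s. Fr₁ = V₁/√(g·y₁) = 12.5/√(9.81×0.280) = 7.54.
Bélanger equation: y₂/y₁ = ½[√(1 + 8Fr₁²) − 1] = ½[√456.1 − 1] = 10.2.
y₂ = 10.2 × 0.280 = 2.85 m.
Tailwater y_tw = 2.07 m: y_tw < y₂, so the jump is swept downstream.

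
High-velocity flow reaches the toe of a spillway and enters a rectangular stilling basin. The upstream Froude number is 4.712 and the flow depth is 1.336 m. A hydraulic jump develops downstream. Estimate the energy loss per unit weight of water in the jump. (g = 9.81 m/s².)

ΔE = 7.520 m

Fr₁ = 4.712 (given).
Sequent-depth ratio: y₂/y₁ = ½[√(1 + 8Fr₁²) − 1] = ½[√178.62 − 1] = 6.183.
y₂ = 6.183 × 1.336 = 8.260 m.
Head loss: ΔE = (y₂ − y₁)³/(4y₁y₂) = (8.260 − 1.336)³/(4×1.336×8.260) = 331.9/44.14 = 7.520 m.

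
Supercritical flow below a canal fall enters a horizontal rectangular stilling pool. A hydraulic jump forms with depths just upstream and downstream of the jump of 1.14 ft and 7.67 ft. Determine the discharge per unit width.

For a rectangular channel the momentum equation gives q² = ½·g·y₁·y₂·(y₁ + y₂) = ½×32.2×1.14×7.67×8.81 = 1240.
q = √1240 = 35.2 ft²/s.

q = 35.2 ft²/s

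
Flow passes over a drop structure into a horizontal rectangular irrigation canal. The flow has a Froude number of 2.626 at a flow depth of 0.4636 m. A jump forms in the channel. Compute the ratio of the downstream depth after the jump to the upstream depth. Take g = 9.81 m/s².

y₂/y₁ = 3.247

Fr₁ = 2.626 (given).
By Bélanger, y₂/y₁ = ½[√(1 + 8Fr₁²) − 1] = ½[√56.167 − 1] = 3.247.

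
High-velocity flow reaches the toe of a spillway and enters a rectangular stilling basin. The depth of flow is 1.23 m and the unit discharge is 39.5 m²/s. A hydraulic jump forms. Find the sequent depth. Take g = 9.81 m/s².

V₁ = q/y₁ = 39.5/1.23 = 32.1 m/s. Fr₁ = V₁/√(g·y₁) = 32.1/√(9.81×1.23) = 9.24.
By Bélanger, y₂/y₁ = ½[√(1 + 8Fr₁²) − 1] = ½[√684.8 − 1] = 12.6.
y₂ = 12.6 × 1.23 = 15.5 m.

y₂ = 15.5 m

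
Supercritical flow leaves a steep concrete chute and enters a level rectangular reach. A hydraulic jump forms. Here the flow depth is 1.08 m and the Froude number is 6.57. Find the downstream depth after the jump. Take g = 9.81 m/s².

Fr₁ = 6.57 (given).
From the momentum equation for a rectangular channel, y₂/y₁ = ½[√(1 + 8Fr₁²) − 1] = ½[√346.3 − 1] = 8.80.
y₂ = 8.80 × 1.08 = 9.51 m.

y₂ = 9.51 m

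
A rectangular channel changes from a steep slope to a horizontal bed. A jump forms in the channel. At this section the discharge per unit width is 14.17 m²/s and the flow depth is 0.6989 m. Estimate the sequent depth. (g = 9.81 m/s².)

V₁ = q/y₁ = 14.17/0.6989 = 20.27 m/s. Fr₁ = V₁/√(g·y₁) = 20.27/√(9.81×0.6989) = 7.743.
From the momentum equation for a rectangular channel, y₂/y₁ = ½[√(1 + 8Fr₁²) − 1] = ½[√480.64 − 1] = 10.46.
y₂ = 10.46 × 0.6989 = 7.312 m.

y₂ = 7.312 m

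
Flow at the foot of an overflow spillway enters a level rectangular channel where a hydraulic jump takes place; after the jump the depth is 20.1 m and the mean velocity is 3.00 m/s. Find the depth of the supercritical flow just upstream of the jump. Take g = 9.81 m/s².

Fr₂ = V₂/√(g·y₂) = 3.00/√(9.81×20.1) = 0.214.
From the momentum equation (using Fr₂), y₁/y₂ = ½[√(1 + 8Fr₂²) − 1] = ½[√1.365 − 1] = 0.0842.
y₁ = 0.0842 × 20.1 = 1.69 m.

y₁ = 1.69 m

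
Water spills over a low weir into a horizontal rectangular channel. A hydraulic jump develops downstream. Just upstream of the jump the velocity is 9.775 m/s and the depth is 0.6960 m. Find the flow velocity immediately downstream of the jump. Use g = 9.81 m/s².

Fr₁ = V₁/√(g·y₁) = 9.775/√(9.81×0.6960) = 3.741.
Sequent-depth ratio: y₂/y₁ = ½[√(1 + 8Fr₁²) − 1] = ½[√112.96 − 1] = 4.814.
y₂ = 4.814 × 0.6960 = 3.351 m.
q = V₁·y₁ = 9.775 × 0.6960 = 6.803 m²/s.
V₂ = q/y₂ = 6.803/3.351 = 2.031 m/s.

V₂ = 2.031 m/s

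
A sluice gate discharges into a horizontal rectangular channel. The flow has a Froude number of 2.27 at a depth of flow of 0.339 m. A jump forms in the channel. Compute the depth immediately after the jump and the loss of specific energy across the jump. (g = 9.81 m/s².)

y₂ = 0.932 m; ΔE = 0.165 m

Fr₁ = 2.27 (given).
Bélanger equation: y₂/y₁ = ½[√(1 + 8Fr₁²) − 1] = ½[√42.22 − 1] = 2.75.
y₂ = 2.75 × 0.339 = 0.932 m.
V₁ = Fr₁·√(g·y₁) = 2.27×√(9.81×0.339) = 4.14 m/s; q = V₁·y₁ = 1.40 m²/s. V₂ = q/y₂ = 1.40/0.932 = 1.51 m/s. E₁ = y₁ + V₁²/2g = 1.21 m; E₂ = y₂ + V₂²/2g = 1.05 m. ΔE = E₁ − E₂ = 0.165 m.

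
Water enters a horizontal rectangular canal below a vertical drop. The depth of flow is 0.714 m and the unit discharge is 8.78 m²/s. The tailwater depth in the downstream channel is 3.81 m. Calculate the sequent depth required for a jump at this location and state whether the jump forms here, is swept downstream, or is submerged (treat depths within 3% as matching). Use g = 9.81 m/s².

y₂ = 4.35 m; the jump is swept downstream

V₁ = q/y₁ = 8.78/0.714 = 12.3 m/s. Fr₁ = V₁/√(g·y₁) = 12.3/√(9.81×0.714) = 4.65.
From the momentum equation for a rectangular channel, y₂/y₁ = ½[√(1 + 8Fr₁²) − 1] = ½[√173.7 − 1] = 6.09.
y₂ = 6.09 × 0.714 = 4.35 m.
Tailwater y_tw = 3.81 m: y_tw < y₂, so the jump is swept downstream.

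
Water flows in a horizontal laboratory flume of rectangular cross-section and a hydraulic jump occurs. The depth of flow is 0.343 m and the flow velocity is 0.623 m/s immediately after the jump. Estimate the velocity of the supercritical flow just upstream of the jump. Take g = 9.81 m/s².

V₁ = 3.22 m/s

Fr₂ = V₂/√(g·y₂) = 0.623/√(9.81×0.343) = 0.340.
Since the conjugate-depth ratio holds either way, y₁/y₂ = ½[√(1 + 8Fr₂²) − 1] = ½[√1.923 − 1] = 0.193.
y₁ = 0.193 × 0.343 = 0.0663 m.
V₁ = q/y₁ = 0.214/0.0663 = 3.22 m/s.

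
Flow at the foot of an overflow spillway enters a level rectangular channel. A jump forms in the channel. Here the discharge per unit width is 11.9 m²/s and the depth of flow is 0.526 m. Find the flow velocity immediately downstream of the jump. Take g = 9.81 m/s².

V₁ = q/y₁ = 11.9/0.526 = 22.6 m/s. Fr₁ = V₁/√(g·y₁) = 22.6/√(9.81×0.526) = 9.96.
From the momentum equation for a rectangular channel, y₂/y₁ = ½[√(1 + 8Fr₁²) − 1] = ½[√794.5 − 1] = 13.6.
y₂ = 13.6 × 0.526 = 7.15 m.
V₂ = q/y₂ = 11.9/7.15 = 1.66 m/s.

V₂ = 1.66 m/s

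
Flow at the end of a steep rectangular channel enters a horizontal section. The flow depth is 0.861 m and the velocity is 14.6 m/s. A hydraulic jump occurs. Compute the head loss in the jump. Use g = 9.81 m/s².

Fr₁ = V₁/√(g·y₁) = 14.6/√(9.81×0.861) = 5.02.
From the momentum equation for a rectangular channel, y₂/y₁ = ½[√(1 + 8Fr₁²) − 1] = ½[√202.9 − 1] = 6.62.
y₂ = 6.62 × 0.861 = 5.70 m.
q = V₁·y₁ = 14.6 × 0.861 = 12.6 m²/s. V₂ = q/y₂ = 12.6/5.70 = 2.20 m/s. E₁ = y₁ + V₁²/2g = 11.7 m; E₂ = y₂ + V₂²/2g = 5.95 m. ΔE = E₁ − E₂ = 5.78 m.

ΔE = 5.78 m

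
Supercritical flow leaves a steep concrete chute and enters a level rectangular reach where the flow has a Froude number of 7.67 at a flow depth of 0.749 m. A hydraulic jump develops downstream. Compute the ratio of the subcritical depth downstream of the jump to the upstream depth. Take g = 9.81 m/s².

Fr₁ = 7.67 (given).
Bélanger equation: y₂/y₁ = ½[√(1 + 8Fr₁²) − 1] = ½[√471.6 − 1] = 10.4.

y₂/y₁ = 10.4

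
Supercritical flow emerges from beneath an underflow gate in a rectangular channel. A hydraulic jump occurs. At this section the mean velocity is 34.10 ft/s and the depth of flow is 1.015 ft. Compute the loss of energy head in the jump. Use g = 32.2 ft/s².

ΔE = 10.72 ft

Fr₁ = V₁/√(g·y₁) = 34.10/√(32.2×1.015) = 5.965.
Sequent-depth ratio: y₂/y₁ = ½[√(1 + 8Fr₁²) − 1] = ½[√285.63 − 1] = 7.950.
y₂ = 7.950 × 1.015 = 8.070 ft.
Head loss: ΔE = (y₂ − y₁)³/(4y₁y₂) = (8.070 − 1.015)³/(4×1.015×8.070) = 351.1/32.76 = 10.72 ft.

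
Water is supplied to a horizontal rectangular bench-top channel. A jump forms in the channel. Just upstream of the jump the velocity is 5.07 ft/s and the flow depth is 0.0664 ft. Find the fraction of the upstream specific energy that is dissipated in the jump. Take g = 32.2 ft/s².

Fr₁ = V₁/√(g·y₁) = 5.07/√(32.2×0.0664) = 3.47.
Sequent-depth ratio: y₂/y₁ = ½[√(1 + 8Fr₁²) − 1] = ½[√97.18 − 1] = 4.43.
y₂ = 4.43 × 0.0664 = 0.294 ft.
E₁ = y₁ + V₁²/2g = 0.466 ft. ΔE = (y₂ − y₁)³/(4y₁y₂) = 0.151 ft. ΔE/E₁ = 0.151/0.466 = 0.325.

ΔE/E₁ = 0.325 (32.5%)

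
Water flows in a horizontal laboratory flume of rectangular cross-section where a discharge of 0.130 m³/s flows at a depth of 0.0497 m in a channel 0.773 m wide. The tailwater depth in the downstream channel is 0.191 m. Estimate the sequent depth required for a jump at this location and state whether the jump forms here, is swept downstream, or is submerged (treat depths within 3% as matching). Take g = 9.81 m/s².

y₂ = 0.317 m; the jump is swept downstream

q = Q/b = 0.130/0.773 = 0.168 m²/s; V₁ = q/y₁ = 3.38 m/s. Fr₁ = V₁/√(g·y₁) = 4.85.
From the momentum equation for a rectangular channel, y₂/y₁ = ½[√(1 + 8Fr₁²) − 1] = ½[√188.9 − 1] = 6.37.
y₂ = 6.37 × 0.0497 = 0.317 m.
Tailwater y_tw = 0.191 m: y_tw < y₂, so the jump is swept downstream.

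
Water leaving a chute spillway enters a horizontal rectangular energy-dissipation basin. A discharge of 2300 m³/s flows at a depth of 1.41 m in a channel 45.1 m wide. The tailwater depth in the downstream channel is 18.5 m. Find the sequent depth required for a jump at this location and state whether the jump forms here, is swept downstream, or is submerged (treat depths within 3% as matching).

y₂ = 18.7 m; the jump forms here

q = Q/b = 2300/45.1 = 51.0 m²/s; V₁ = q/y₁ = 36.2 m/s. Fr₁ = V₁/√(g·y₁) = 9.72.
From the momentum equation for a rectangular channel, y₂/y₁ = ½[√(1 + 8Fr₁²) − 1] = ½[√757.6 − 1] = 13.3.
y₂ = 13.3 × 1.41 = 18.7 m.
Tailwater y_tw = 18.5 m: y_tw ≈ y₂, so the jump forms here.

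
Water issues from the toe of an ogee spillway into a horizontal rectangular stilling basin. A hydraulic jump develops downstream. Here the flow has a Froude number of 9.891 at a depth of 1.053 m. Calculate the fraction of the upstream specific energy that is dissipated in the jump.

Fr₁ = 9.891 (given).
Conjugate-depth relation: y₂/y₁ = ½[√(1 + 8Fr₁²) − 1] = ½[√783.66 − 1] = 13.50.
y₂ = 13.50 × 1.053 = 14.21 m.
E₁ = y₁(1 + Fr₁²/2) = 1.053×(1 + 9.891²/2) = 52.56 m. ΔE = (y₂ − y₁)³/(4y₁y₂) = 38.07 m. ΔE/E₁ = 38.07/52.56 = 0.724.

ΔE/E₁ = 0.724 (72.4%)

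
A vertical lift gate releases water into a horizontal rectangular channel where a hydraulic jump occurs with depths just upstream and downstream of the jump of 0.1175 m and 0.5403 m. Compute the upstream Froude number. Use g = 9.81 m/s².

Fr₁ = 3.588

For a rectangular channel the momentum equation gives q² = ½·g·y₁·y₂·(y₁ + y₂) = ½×9.81×0.1175×0.5403×0.6578 = 0.2048.
q = √0.2048 = 0.4526 m²/s.
V₁ = q/y₁ = 3.852 m/s; Fr₁ = V₁/√(g·y₁) = 3.588.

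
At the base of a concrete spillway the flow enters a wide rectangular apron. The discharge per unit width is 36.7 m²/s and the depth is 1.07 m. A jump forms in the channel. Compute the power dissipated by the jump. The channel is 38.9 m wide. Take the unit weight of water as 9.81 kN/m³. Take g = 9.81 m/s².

P = 633742 kW

V₁ = q/y₁ = 36.7/1.07 = 34.3 m/s. Fr₁ = V₁/√(g·y₁) = 34.3/√(9.81×1.07) = 10.6.
Conjugate-depth relation: y₂/y₁ = ½[√(1 + 8Fr₁²) − 1] = ½[√897.6 − 1] = 14.5.
y₂ = 14.5 × 1.07 = 15.5 m.
Head loss: ΔE = (y₂ − y₁)³/(4y₁y₂) = (15.5 − 1.07)³/(4×1.07×15.5) = 3001/66.3 = 45.3 m.
Q = q·b = 36.7 × 38.9 = 1428 m³/s. P = γ·Q·ΔE = 9.81 × 1428 × 45.3 = 633742 kW.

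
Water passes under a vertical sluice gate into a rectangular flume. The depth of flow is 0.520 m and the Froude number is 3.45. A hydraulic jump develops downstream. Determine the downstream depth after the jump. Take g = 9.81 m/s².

y₂ = 2.29 m

Fr₁ = 3.45 (given).
From the momentum equation for a rectangular channel, y₂/y₁ = ½[√(1 + 8Fr₁²) − 1] = ½[√96.22 − 1] = 4.40.
y₂ = 4.40 × 0.520 = 2.29 m.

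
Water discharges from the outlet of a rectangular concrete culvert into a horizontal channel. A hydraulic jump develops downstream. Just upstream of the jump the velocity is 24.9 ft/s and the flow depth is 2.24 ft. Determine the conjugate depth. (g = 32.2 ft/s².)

y₂ = 8.24 ft

Fr₁ = V₁/√(g·y₁) = 24.9/√(32.2×2.24) = 2.93.
From the momentum equation for a rectangular channel, y₂/y₁ = ½[√(1 + 8Fr₁²) − 1] = ½[√69.77 − 1] = 3.68.
y₂ = 3.68 × 2.24 = 8.24 ft.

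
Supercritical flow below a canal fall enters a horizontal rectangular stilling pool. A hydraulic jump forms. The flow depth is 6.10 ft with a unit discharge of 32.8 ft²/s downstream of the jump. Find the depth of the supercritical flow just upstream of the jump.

y₁ = 1.45 ft

V₂ = q/y₂ = 32.8/6.10 = 5.38 ft/s; Fr₂ = V₂/√(g·y₂) = 0.384.
Since the conjugate-depth ratio holds either way, y₁/y₂ = ½[√(1 + 8Fr₂²) − 1] = ½[√2.178 − 1] = 0.238.
y₁ = 0.238 × 6.10 = 1.45 ft.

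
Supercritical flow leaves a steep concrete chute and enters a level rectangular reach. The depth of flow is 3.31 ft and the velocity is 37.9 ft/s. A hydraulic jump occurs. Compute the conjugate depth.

y₂ = 15.6 ft

Fr₁ = V₁/√(g·y₁) = 37.9/√(32.2×3.31) = 3.67.
From the momentum equation for a rectangular channel, y₂/y₁ = ½[√(1 + 8Fr₁²) − 1] = ½[√108.8 − 1] = 4.72.
y₂ = 4.72 × 3.31 = 15.6 ft.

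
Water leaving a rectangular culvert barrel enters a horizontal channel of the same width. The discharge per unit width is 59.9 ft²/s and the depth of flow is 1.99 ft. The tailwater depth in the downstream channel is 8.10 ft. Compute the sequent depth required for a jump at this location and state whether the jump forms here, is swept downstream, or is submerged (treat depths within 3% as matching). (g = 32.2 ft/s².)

V₁ = q/y₁ = 59.9/1.99 = 30.1 ft/s. Fr₁ = V₁/√(g·y₁) = 30.1/√(32.2×1.99) = 3.76.
By Bélanger, y₂/y₁ = ½[√(1 + 8Fr₁²) − 1] = ½[√114.1 − 1] = 4.84.
y₂ = 4.84 × 1.99 = 9.63 ft.
Tailwater y_tw = 8.10 ft: y_tw < y₂, so the jump is swept downstream.

y₂ = 9.63 ft; the jump is swept downstream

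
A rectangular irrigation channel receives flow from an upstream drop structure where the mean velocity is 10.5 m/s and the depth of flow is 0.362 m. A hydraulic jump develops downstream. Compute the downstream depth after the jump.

Fr₁ = V₁/√(g·y₁) = 10.5/√(9.81×0.362) = 5.57.
Sequent-depth ratio: y₂/y₁ = ½[√(1 + 8Fr₁²) − 1] = ½[√249.4 − 1] = 7.40.
y₂ = 7.40 × 0.362 = 2.68 m.

y₂ = 2.68 m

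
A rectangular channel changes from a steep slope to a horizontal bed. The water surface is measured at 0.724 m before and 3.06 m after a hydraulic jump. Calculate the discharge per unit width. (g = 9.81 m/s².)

For a rectangular channel the momentum equation gives q² = ½·g·y₁·y₂·(y₁ + y₂) = ½×9.81×0.724×3.06×3.78 = 41.1.
q = √41.1 = 6.41 m²/s.

q = 6.41 m²/s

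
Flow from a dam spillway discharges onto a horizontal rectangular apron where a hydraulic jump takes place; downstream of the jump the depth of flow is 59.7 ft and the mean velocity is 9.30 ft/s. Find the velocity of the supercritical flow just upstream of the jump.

V₁ = 112 ft/s

Fr₂ = V₂/√(g·y₂) = 9.30/√(32.2×59.7) = 0.212.
The Bélanger relation is symmetric: y₁/y₂ = ½[√(1 + 8Fr₂²) − 1] = ½[√1.360 − 1] = 0.0831.
y₁ = 0.0831 × 59.7 = 4.96 ft.
V₁ = q/y₁ = 555/4.96 = 112 ft/s.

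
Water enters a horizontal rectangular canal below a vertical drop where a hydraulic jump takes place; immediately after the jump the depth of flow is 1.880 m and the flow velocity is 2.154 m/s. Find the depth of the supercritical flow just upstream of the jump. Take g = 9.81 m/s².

y₁ = 0.6915 m

Fr₂ = V₂/√(g·y₂) = 2.154/√(9.81×1.880) = 0.5016.
Applying the sequent-depth relation in reverse, y₁/y₂ = ½[√(1 + 8Fr₂²) − 1] = ½[√3.0126 − 1] = 0.3678.
y₁ = 0.3678 × 1.880 = 0.6915 m.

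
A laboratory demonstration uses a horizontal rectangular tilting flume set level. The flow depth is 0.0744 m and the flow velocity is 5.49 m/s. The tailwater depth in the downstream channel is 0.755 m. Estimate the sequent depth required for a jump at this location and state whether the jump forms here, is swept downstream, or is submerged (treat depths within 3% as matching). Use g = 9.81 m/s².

y₂ = 0.640 m; the jump is submerged

Fr₁ = V₁/√(g·y₁) = 5.49/√(9.81×0.0744) = 6.43.
Conjugate-depth relation: y₂/y₁ = ½[√(1 + 8Fr₁²) − 1] = ½[√331.4 − 1] = 8.60.
y₂ = 8.60 × 0.0744 = 0.640 m.
Tailwater y_tw = 0.755 m: y_tw > y₂, so the jump is submerged.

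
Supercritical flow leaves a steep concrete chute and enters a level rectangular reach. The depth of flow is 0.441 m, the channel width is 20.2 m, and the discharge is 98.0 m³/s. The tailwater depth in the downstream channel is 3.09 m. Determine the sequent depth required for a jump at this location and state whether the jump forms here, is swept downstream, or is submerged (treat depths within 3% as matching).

q = Q/b = 98.0/20.2 = 4.85 m²/s; V₁ = q/y₁ = 11.0 m/s. Fr₁ = V₁/√(g·y₁) = 5.29.
Bélanger equation: y₂/y₁ = ½[√(1 + 8Fr₁²) − 1] = ½[√224.8 − 1] = 7.00.
y₂ = 7.00 × 0.441 = 3.09 m.
Tailwater y_tw = 3.09 m: y_tw ≈ y₂, so the jump forms here.

y₂ = 3.09 m; the jump forms here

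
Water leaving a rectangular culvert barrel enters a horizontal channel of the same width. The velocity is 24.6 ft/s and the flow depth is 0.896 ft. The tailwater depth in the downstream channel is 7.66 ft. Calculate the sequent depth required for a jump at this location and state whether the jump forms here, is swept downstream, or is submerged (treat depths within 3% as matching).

y₂ = 5.37 ft; the jump is submerged

Fr₁ = V₁/√(g·y₁) = 24.6/√(32.2×0.896) = 4.58.
Sequent-depth ratio: y₂/y₁ = ½[√(1 + 8Fr₁²) − 1] = ½[√168.8 − 1] = 6.00.
y₂ = 6.00 × 0.896 = 5.37 ft.
Tailwater y_tw = 7.66 ft: y_tw > y₂, so the jump is submerged.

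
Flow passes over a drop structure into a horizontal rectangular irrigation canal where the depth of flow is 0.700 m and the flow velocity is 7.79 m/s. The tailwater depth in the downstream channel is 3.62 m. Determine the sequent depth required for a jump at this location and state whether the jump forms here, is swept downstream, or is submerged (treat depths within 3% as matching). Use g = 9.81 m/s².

y₂ = 2.61 m; the jump is submerged

Fr₁ = V₁/√(g·y₁) = 7.79/√(9.81×0.700) = 2.97.
Bélanger equation: y₂/y₁ = ½[√(1 + 8Fr₁²) − 1] = ½[√71.70 − 1] = 3.73.
y₂ = 3.73 × 0.700 = 2.61 m.
Tailwater y_tw = 3.62 m: y_tw > y₂, so the jump is submerged.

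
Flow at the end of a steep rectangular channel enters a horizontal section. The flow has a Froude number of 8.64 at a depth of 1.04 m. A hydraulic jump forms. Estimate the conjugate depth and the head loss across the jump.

y₂ = 12.2 m; ΔE = 27.4 m

Fr₁ = 8.64 (given).
By Bélanger, y₂/y₁ = ½[√(1 + 8Fr₁²) − 1] = ½[√598.2 − 1] = 11.7.
y₂ = 11.7 × 1.04 = 12.2 m.
V₁ = Fr₁·√(g·y₁) = 8.64×√(9.81×1.04) = 27.6 m/s; q = V₁·y₁ = 28.7 m²/s. V₂ = q/y₂ = 28.7/12.2 = 2.35 m/s. E₁ = y₁ + V₁²/2g = 39.9 m; E₂ = y₂ + V₂²/2g = 12.5 m. ΔE = E₁ − E₂ = 27.4 m.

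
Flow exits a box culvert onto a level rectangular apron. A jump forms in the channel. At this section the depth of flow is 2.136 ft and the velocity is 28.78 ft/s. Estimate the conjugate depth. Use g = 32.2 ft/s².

Fr₁ = V₁/√(g·y₁) = 28.78/√(32.2×2.136) = 3.470.
From the momentum equation for a rectangular channel, y₂/y₁ = ½[√(1 + 8Fr₁²) − 1] = ½[√97.342 − 1] = 4.433.
y₂ = 4.433 × 2.136 = 9.469 ft.

y₂ = 9.469 ft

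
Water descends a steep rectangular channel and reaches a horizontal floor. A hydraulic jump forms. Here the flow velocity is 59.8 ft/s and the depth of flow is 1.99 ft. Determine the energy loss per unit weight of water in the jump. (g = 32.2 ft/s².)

Fr₁ = V₁/√(g·y₁) = 59.8/√(32.2×1.99) = 7.47.
From the momentum equation for a rectangular channel, y₂/y₁ = ½[√(1 + 8Fr₁²) − 1] = ½[√447.5 − 1] = 10.1.
y₂ = 10.1 × 1.99 = 20.1 ft.
Head loss: ΔE = (y₂ − y₁)³/(4y₁y₂) = (20.1 − 1.99)³/(4×1.99×20.1) = 5893/160 = 36.9 ft.

ΔE = 36.9 ft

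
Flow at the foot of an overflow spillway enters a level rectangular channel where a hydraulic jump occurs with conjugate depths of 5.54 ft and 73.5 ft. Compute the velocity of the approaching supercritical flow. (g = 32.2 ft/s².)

For a rectangular channel the momentum equation gives q² = ½·g·y₁·y₂·(y₁ + y₂) = ½×32.2×5.54×73.5×79.0 = 518167.
q = √518167 = 720 ft²/s.
V₁ = q/y₁ = 720/5.54 = 130 ft/s.

V₁ = 130 ft/s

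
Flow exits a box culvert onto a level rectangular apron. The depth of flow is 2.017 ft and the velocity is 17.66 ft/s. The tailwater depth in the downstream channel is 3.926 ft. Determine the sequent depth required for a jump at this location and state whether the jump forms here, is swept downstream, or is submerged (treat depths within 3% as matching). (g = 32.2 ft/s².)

Fr₁ = V₁/√(g·y₁) = 17.66/√(32.2×2.017) = 2.191.
Sequent-depth ratio: y₂/y₁ = ½[√(1 + 8Fr₁²) − 1] = ½[√39.416 − 1] = 2.639.
y₂ = 2.639 × 2.017 = 5.323 ft.
Tailwater y_tw = 3.926 ft: y_tw < y₂, so the jump is swept downstream.

y₂ = 5.323 ft; the jump is swept downstream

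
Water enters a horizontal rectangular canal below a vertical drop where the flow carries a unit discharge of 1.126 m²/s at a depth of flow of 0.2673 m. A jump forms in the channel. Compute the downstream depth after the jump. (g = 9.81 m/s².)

y₂ = 0.8588 m

V₁ = q/y₁ = 1.126/0.2673 = 4.212 m/s. Fr₁ = V₁/√(g·y₁) = 4.212/√(9.81×0.2673) = 2.601.
Conjugate-depth relation: y₂/y₁ = ½[√(1 + 8Fr₁²) − 1] = ½[√55.138 − 1] = 3.213.
y₂ = 3.213 × 0.2673 = 0.8588 m.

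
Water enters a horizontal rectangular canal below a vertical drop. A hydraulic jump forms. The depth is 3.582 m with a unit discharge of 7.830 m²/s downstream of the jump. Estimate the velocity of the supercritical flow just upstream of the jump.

V₂ = q/y₂ = 7.830/3.582 = 2.186 m/s; Fr₂ = V₂/√(g·y₂) = 0.3688.
The Bélanger relation is symmetric: y₁/y₂ = ½[√(1 + 8Fr₂²) − 1] = ½[√2.0878 − 1] = 0.2225.
y₁ = 0.2225 × 3.582 = 0.7969 m.
V₁ = q/y₁ = 7.830/0.7969 = 9.826 m/s.

V₁ = 9.826 m/s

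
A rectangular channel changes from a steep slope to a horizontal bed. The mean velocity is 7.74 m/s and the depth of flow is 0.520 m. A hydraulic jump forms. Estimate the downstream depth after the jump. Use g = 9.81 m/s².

y₂ = 2.27 m

Fr₁ = V₁/√(g·y₁) = 7.74/√(9.81×0.520) = 3.43.
By Bélanger, y₂/y₁ = ½[√(1 + 8Fr₁²) − 1] = ½[√94.95 − 1] = 4.37.
y₂ = 4.37 × 0.520 = 2.27 m.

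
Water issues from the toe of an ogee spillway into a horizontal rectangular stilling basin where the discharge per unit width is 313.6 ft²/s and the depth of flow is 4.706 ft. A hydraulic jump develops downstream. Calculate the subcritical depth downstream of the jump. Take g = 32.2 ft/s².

V₁ = q/y₁ = 313.6/4.706 = 66.64 ft/s. Fr₁ = V₁/√(g·y₁) = 66.64/√(32.2×4.706) = 5.413.
Bélanger equation: y₂/y₁ = ½[√(1 + 8Fr₁²) − 1] = ½[√235.44 − 1] = 7.172.
y₂ = 7.172 × 4.706 = 33.75 ft.

y₂ = 33.75 ft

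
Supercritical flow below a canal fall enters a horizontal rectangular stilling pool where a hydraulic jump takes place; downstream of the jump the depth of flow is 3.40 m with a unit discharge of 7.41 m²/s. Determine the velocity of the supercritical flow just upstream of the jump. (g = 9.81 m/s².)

V₁ = 9.42 m/s

V₂ = q/y₂ = 7.41/3.40 = 2.18 m/s; Fr₂ = V₂/√(g·y₂) = 0.377.
The Bélanger relation is symmetric: y₁/y₂ = ½[√(1 + 8Fr₂²) − 1] = ½[√2.139 − 1] = 0.231.
y₁ = 0.231 × 3.40 = 0.786 m.
V₁ = q/y₁ = 7.41/0.786 = 9.42 m/s.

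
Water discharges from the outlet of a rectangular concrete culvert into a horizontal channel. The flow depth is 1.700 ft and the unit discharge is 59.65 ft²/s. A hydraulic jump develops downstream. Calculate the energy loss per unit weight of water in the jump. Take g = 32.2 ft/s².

ΔE = 9.741 ft

V₁ = q/y₁ = 59.65/1.700 = 35.09 ft/s. Fr₁ = V₁/√(g·y₁) = 35.09/√(32.2×1.700) = 4.743.
By Bélanger, y₂/y₁ = ½[√(1 + 8Fr₁²) − 1] = ½[√180.93 − 1] = 6.226.
y₂ = 6.226 × 1.700 = 10.58 ft.
V₂ = q/y₂ = 59.65/10.58 = 5.636 ft/s. E₁ = y₁ + V₁²/2g = 20.82 ft; E₂ = y₂ + V₂²/2g = 11.08 ft. ΔE = E₁ − E₂ = 9.741 ft.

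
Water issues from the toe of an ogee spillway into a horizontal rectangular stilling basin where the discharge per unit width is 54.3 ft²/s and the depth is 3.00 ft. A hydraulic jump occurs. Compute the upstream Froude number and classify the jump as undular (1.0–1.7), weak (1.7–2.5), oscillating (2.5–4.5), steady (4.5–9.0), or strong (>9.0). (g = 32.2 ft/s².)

V₁ = q/y₁ = 54.3/3.00 = 18.1 ft/s. Fr₁ = V₁/√(g·y₁) = 18.1/√(32.2×3.00) = 1.84.
Fr₁ = 1.84 lies in the weak range.

Fr₁ = 1.84; weak jump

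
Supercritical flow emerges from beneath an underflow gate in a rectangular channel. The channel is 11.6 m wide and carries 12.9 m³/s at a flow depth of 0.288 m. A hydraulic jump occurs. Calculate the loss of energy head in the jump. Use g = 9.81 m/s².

ΔE = 0.147 m

q = Q/b = 12.9/11.6 = 1.11 m²/s; V₁ = q/y₁ = 3.86 m/s. Fr₁ = V₁/√(g·y₁) = 2.30.
Sequent-depth ratio: y₂/y₁ = ½[√(1 + 8Fr₁²) − 1] = ½[√43.22 − 1] = 2.79.
y₂ = 2.79 × 0.288 = 0.803 m.
V₂ = q/y₂ = 1.11/0.803 = 1.39 m/s. E₁ = y₁ + V₁²/2g = 1.05 m; E₂ = y₂ + V₂²/2g = 0.901 m. ΔE = E₁ − E₂ = 0.147 m.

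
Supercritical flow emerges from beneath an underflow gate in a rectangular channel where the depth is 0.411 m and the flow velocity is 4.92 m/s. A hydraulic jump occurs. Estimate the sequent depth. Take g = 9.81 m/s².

y₂ = 1.23 m

Fr₁ = V₁/√(g·y₁) = 4.92/√(9.81×0.411) = 2.45.
Conjugate-depth relation: y₂/y₁ = ½[√(1 + 8Fr₁²) − 1] = ½[√49.03 − 1] = 3.00.
y₂ = 3.00 × 0.411 = 1.23 m.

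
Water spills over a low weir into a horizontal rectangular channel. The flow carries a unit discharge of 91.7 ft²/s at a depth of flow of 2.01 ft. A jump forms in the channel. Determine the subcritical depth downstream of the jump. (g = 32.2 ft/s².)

y₂ = 15.1 ft

V₁ = q/y₁ = 91.7/2.01 = 45.6 ft/s. Fr₁ = V₁/√(g·y₁) = 45.6/√(32.2×2.01) = 5.67.
Conjugate-depth relation: y₂/y₁ = ½[√(1 + 8Fr₁²) − 1] = ½[√258.3 − 1] = 7.54.
y₂ = 7.54 × 2.01 = 15.1 ft.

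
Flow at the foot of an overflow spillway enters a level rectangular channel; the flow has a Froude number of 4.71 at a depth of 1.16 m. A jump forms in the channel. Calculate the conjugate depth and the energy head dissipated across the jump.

Fr₁ = 4.71 (given).
Bélanger equation: y₂/y₁ = ½[√(1 + 8Fr₁²) − 1] = ½[√178.5 − 1] = 6.18.
y₂ = 6.18 × 1.16 = 7.17 m.
Head loss: ΔE = (y₂ − y₁)³/(4y₁y₂) = (7.17 − 1.16)³/(4×1.16×7.17) = 217/33.3 = 6.52 m.

y₂ = 7.17 m; ΔE = 6.52 m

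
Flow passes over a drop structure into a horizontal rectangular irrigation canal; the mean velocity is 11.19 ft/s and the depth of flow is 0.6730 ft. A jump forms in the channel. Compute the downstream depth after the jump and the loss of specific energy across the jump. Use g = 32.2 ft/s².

Fr₁ = V₁/√(g·y₁) = 11.19/√(32.2×0.6730) = 2.404.
Sequent-depth ratio: y₂/y₁ = ½[√(1 + 8Fr₁²) − 1] = ½[√47.225 − 1] = 2.936.
y₂ = 2.936 × 0.6730 = 1.976 ft.
q = V₁·y₁ = 11.19 × 0.6730 = 7.531 ft²/s. V₂ = q/y₂ = 7.531/1.976 = 3.811 ft/s. E₁ = y₁ + V₁²/2g = 2.617 ft; E₂ = y₂ + V₂²/2g = 2.202 ft. ΔE = E₁ − E₂ = 0.4158 ft.

y₂ = 1.976 ft; ΔE = 0.4158 ft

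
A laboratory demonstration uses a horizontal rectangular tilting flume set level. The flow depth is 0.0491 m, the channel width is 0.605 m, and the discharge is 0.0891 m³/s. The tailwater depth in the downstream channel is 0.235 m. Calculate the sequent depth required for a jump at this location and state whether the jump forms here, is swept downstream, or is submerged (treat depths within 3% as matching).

y₂ = 0.277 m; the jump is swept downstream

q = Q/b = 0.0891/0.605 = 0.147 m²/s; V₁ = q/y₁ = 3.00 m/s. Fr₁ = V₁/√(g·y₁) = 4.32.
Sequent-depth ratio: y₂/y₁ = ½[√(1 + 8Fr₁²) − 1] = ½[√150.4 − 1] = 5.63.
y₂ = 5.63 × 0.0491 = 0.277 m.
Tailwater y_tw = 0.235 m: y_tw < y₂, so the jump is swept downstream.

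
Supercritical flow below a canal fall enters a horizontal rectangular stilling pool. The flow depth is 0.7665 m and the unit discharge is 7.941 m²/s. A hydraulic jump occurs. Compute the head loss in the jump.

V₁ = q/y₁ = 7.941/0.7665 = 10.36 m/s. Fr₁ = V₁/√(g·y₁) = 10.36/√(9.81×0.7665) = 3.778.
By Bélanger, y₂/y₁ = ½[√(1 + 8Fr₁²) − 1] = ½[√115.19 − 1] = 4.866.
y₂ = 4.866 × 0.7665 = 3.730 m.
V₂ = q/y₂ = 7.941/3.730 = 2.129 m/s. E₁ = y₁ + V₁²/2g = 6.237 m; E₂ = y₂ + V₂²/2g = 3.961 m. ΔE = E₁ − E₂ = 2.276 m.

ΔE = 2.276 m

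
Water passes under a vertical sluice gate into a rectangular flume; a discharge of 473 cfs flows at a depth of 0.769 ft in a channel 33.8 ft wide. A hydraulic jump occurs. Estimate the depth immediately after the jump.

y₂ = 3.61 ft

q = Q/b = 473/33.8 = 14.0 ft²/s; V₁ = q/y₁ = 18.2 ft/s. Fr₁ = V₁/√(g·y₁) = 3.66.
Conjugate-depth relation: y₂/y₁ = ½[√(1 + 8Fr₁²) − 1] = ½[√108.0 − 1] = 4.70.
y₂ = 4.70 × 0.769 = 3.61 ft.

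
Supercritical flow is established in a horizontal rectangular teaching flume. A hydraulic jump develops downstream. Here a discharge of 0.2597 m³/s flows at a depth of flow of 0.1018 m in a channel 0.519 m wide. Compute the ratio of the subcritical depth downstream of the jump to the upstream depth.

q = Q/b = 0.2597/0.519 = 0.5004 m²/s; V₁ = q/y₁ = 4.915 m/s. Fr₁ = V₁/√(g·y₁) = 4.919.
Sequent-depth ratio: y₂/y₁ = ½[√(1 + 8Fr₁²) − 1] = ½[√194.55 − 1] = 6.474.

y₂/y₁ = 6.474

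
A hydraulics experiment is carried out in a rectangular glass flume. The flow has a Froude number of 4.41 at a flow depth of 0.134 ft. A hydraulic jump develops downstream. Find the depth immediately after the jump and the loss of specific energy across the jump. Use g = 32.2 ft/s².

Fr₁ = 4.41 (given).
Sequent-depth ratio: y₂/y₁ = ½[√(1 + 8Fr₁²) − 1] = ½[√156.6 − 1] = 5.76.
y₂ = 5.76 × 0.134 = 0.771 ft.
Head loss: ΔE = (y₂ − y₁)³/(4y₁y₂) = (0.771 − 0.134)³/(4×0.134×0.771) = 0.259/0.413 = 0.626 ft.

y₂ = 0.771 ft; ΔE = 0.626 ft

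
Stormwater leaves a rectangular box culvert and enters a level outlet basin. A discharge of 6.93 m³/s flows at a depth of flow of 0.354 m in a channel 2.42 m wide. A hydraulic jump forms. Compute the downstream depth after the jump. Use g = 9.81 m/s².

y₂ = 2.00 m

q = Q/b = 6.93/2.42 = 2.86 m²/s; V₁ = q/y₁ = 8.09 m/s. Fr₁ = V₁/√(g·y₁) = 4.34.
From the momentum equation for a rectangular channel, y₂/y₁ = ½[√(1 + 8Fr₁²) − 1] = ½[√151.7 − 1] = 5.66.
y₂ = 5.66 × 0.354 = 2.00 m.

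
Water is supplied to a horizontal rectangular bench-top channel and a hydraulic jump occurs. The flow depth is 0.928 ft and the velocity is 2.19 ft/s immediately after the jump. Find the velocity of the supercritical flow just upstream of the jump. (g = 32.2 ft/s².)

Fr₂ = V₂/√(g·y₂) = 2.19/√(32.2×0.928) = 0.401.
Since the conjugate-depth ratio holds either way, y₁/y₂ = ½[√(1 + 8Fr₂²) − 1] = ½[√2.284 − 1] = 0.256.
y₁ = 0.256 × 0.928 = 0.237 ft.
V₁ = q/y₁ = 2.03/0.237 = 8.57 ft/s.

V₁ = 8.57 ft/s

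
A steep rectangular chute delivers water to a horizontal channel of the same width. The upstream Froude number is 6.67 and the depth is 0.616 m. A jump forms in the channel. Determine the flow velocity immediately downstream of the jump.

Fr₁ = 6.67 (given).
From the momentum equation for a rectangular channel, y₂/y₁ = ½[√(1 + 8Fr₁²) − 1] = ½[√356.9 − 1] = 8.95.
y₂ = 8.95 × 0.616 = 5.51 m.
V₁ = Fr₁·√(g·y₁) = 6.67×√(9.81×0.616) = 16.4 m/s; q = V₁·y₁ = 10.1 m²/s.
V₂ = q/y₂ = 10.1/5.51 = 1.83 m/s.

V₂ = 1.83 m/s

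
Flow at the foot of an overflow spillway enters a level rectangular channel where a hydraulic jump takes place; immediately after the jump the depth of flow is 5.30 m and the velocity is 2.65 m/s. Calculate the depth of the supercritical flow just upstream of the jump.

Fr₂ = V₂/√(g·y₂) = 2.65/√(9.81×5.30) = 0.368.
Applying the sequent-depth relation in reverse, y₁/y₂ = ½[√(1 + 8Fr₂²) − 1] = ½[√2.081 − 1] = 0.221.
y₁ = 0.221 × 5.30 = 1.17 m.

y₁ = 1.17 m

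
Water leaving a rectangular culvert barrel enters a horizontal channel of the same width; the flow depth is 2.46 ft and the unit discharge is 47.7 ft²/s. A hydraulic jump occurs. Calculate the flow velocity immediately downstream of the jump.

V₂ = 7.40 ft/s

V₁ = q/y₁ = 47.7/2.46 = 19.4 ft/s. Fr₁ = V₁/√(g·y₁) = 19.4/√(32.2×2.46) = 2.18.
By Bélanger, y₂/y₁ = ½[√(1 + 8Fr₁²) − 1] = ½[√38.97 − 1] = 2.62.
y₂ = 2.62 × 2.46 = 6.45 ft.
V₂ = q/y₂ = 47.7/6.45 = 7.40 ft/s.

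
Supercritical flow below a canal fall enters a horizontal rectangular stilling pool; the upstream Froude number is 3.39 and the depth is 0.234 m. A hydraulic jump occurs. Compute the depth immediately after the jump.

y₂ = 1.01 m

Fr₁ = 3.39 (given).
Bélanger equation: y₂/y₁ = ½[√(1 + 8Fr₁²) − 1] = ½[√92.94 − 1] = 4.32.
y₂ = 4.32 × 0.234 = 1.01 m.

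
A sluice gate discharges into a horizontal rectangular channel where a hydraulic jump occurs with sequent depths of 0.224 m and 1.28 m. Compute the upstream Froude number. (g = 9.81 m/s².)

For a rectangular channel the momentum equation gives q² = ½·g·y₁·y₂·(y₁ + y₂) = ½×9.81×0.224×1.28×1.50 = 2.12.
q = √2.12 = 1.45 m²/s.
V₁ = q/y₁ = 6.49 m/s; Fr₁ = V₁/√(g·y₁) = 4.38.

Fr₁ = 4.38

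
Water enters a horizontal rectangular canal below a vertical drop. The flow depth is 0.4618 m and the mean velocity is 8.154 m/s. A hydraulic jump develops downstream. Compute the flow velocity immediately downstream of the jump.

V₂ = 1.650 m/s

Fr₁ = V₁/√(g·y₁) = 8.154/√(9.81×0.4618) = 3.831.
By Bélanger, y₂/y₁ = ½[√(1 + 8Fr₁²) − 1] = ½[√118.41 − 1] = 4.941.
y₂ = 4.941 × 0.4618 = 2.282 m.
q = V₁·y₁ = 8.154 × 0.4618 = 3.766 m²/s.
V₂ = q/y₂ = 3.766/2.282 = 1.650 m/s.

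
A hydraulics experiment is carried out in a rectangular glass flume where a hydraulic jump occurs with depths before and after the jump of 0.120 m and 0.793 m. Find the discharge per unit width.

q = 0.653 m²/s

For a rectangular channel the momentum equation gives q² = ½·g·y₁·y₂·(y₁ + y₂) = ½×9.81×0.120×0.793×0.913 = 0.426.
q = √0.426 = 0.653 m²/s.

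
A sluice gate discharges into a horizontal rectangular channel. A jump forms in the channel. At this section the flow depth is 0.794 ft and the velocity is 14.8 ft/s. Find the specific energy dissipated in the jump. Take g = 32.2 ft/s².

ΔE = 1.03 ft

Fr₁ = V₁/√(g·y₁) = 14.8/√(32.2×0.794) = 2.93.
Bélanger equation: y₂/y₁ = ½[√(1 + 8Fr₁²) − 1] = ½[√69.54 − 1] = 3.67.
y₂ = 3.67 × 0.794 = 2.91 ft.
Head loss: ΔE = (y₂ − y₁)³/(4y₁y₂) = (2.91 − 0.794)³/(4×0.794×2.91) = 9.52/9.25 = 1.03 ft.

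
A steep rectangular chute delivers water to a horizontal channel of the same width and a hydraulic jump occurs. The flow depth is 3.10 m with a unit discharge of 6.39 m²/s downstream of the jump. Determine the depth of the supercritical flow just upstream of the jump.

y₁ = 0.706 m

V₂ = q/y₂ = 6.39/3.10 = 2.06 m/s; Fr₂ = V₂/√(g·y₂) = 0.374.
From the momentum equation (using Fr₂), y₁/y₂ = ½[√(1 + 8Fr₂²) − 1] = ½[√2.118 − 1] = 0.228.
y₁ = 0.228 × 3.10 = 0.706 m.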